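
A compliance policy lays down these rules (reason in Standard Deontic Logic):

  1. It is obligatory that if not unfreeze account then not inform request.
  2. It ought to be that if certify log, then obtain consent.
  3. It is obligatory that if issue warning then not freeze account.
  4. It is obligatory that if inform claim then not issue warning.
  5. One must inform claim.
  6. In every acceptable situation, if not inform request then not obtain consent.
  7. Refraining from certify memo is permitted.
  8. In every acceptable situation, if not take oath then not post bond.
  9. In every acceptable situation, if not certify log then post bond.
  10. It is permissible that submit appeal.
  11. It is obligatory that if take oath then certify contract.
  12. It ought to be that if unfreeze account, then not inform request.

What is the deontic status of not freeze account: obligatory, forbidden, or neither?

Neither

Premise 3 is O(issue_warning → ¬freeze_account), but O(issue_warning) is not derivable from the premises, so it does not yield O(¬freeze_account).
No premise or chain of K-axiom applications forces O(¬freeze_account), and none forces O(freeze_account). So ¬freeze_account is neither obligatory nor forbidden under these norms.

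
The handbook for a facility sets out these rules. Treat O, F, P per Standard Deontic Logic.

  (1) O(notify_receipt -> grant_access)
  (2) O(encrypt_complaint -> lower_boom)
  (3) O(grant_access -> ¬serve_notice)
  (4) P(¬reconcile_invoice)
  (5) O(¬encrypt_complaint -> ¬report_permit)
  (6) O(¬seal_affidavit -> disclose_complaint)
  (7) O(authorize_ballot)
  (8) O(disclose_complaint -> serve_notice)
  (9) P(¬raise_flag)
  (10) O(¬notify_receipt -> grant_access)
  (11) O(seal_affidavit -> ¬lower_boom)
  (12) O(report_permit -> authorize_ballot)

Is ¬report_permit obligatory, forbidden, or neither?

Premises 10 and 1 cover both cases: O(¬notify_receipt -> grant_access) and O(notify_receipt -> grant_access). Since ¬notify_receipt ∨ notify_receipt is a tautology, O(grant_access) follows.
Premise 3 is O(grant_access -> ¬serve_notice); since O(grant_access), deontic closure gives O(¬serve_notice).
Premise 8 is O(disclose_complaint -> serve_notice); contrapositively O(¬serve_notice -> ¬disclose_complaint). Since O(¬serve_notice) holds, K gives O(¬disclose_complaint).
The contrapositive of premise 6 (O(¬seal_affidavit -> disclose_complaint)) is O(¬disclose_complaint -> seal_affidavit), and O(¬disclose_complaint) is already established, so O(seal_affidavit).
Applying K to premise 11 (O(seal_affidavit -> ¬lower_boom)) and O(seal_affidavit) yields O(¬lower_boom).
Premise 2 is O(encrypt_complaint -> lower_boom); contrapositively O(¬lower_boom -> ¬encrypt_complaint). Since O(¬lower_boom) holds, K gives O(¬encrypt_complaint).
Applying K to premise 5 (O(¬encrypt_complaint -> ¬report_permit)) and O(¬encrypt_complaint) yields O(¬report_permit).
Premises 4, 7, 9, 12 do not contribute to this derivation.
Hence ¬report_permit is obligatory.

Obligatory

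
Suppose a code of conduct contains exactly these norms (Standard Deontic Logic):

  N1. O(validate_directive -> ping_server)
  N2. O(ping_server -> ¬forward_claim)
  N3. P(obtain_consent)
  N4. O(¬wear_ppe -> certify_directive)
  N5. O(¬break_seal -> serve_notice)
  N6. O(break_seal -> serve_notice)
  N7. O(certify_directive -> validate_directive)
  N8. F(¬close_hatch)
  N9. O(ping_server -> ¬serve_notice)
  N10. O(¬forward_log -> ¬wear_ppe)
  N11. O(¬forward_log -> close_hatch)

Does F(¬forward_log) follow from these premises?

Yes

By case analysis on ¬break_seal: premise 5 gives O(¬break_seal -> serve_notice) and premise 6 gives O(break_seal -> serve_notice), so O(serve_notice) either way.
The contrapositive of premise 9 (O(ping_server -> ¬serve_notice)) is O(serve_notice -> ¬ping_server), and O(serve_notice) is already established, so O(¬ping_server).
Premise 1 is O(validate_directive -> ping_server); contrapositively O(¬ping_server -> ¬validate_directive). Since O(¬ping_server) holds, K gives O(¬validate_directive).
The contrapositive of premise 7 (O(certify_directive -> validate_directive)) is O(¬validate_directive -> ¬certify_directive), and O(¬validate_directive) is already established, so O(¬certify_directive).
The contrapositive of premise 4 (O(¬wear_ppe -> certify_directive)) is O(¬certify_directive -> wear_ppe), and O(¬certify_directive) is already established, so O(wear_ppe).
The contrapositive of premise 10 (O(¬forward_log -> ¬wear_ppe)) is O(wear_ppe -> forward_log), and O(wear_ppe) is already established, so O(forward_log).
Premises 2, 3, 8, 11 do not contribute to this derivation.
So O(forward_log) holds, i.e. F(¬forward_log). The claim follows.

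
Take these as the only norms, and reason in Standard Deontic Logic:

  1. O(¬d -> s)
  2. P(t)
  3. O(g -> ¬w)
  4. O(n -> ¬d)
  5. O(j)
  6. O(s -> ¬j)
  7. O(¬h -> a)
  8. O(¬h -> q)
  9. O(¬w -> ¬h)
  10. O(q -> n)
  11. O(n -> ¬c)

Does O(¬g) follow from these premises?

Yes

Premise 5 gives O(j).
Premise 6, O(s -> ¬j), contraposes to O(j -> ¬s); with O(j) we get O(¬s).
Premise 1 is O(¬d -> s); contrapositively O(¬s -> d). Since O(¬s) holds, K gives O(d).
Premise 4, O(n -> ¬d), contraposes to O(d -> ¬n); with O(d) we get O(¬n).
Premise 10 is O(q -> n); contrapositively O(¬n -> ¬q). Since O(¬n) holds, K gives O(¬q).
Premise 8 is O(¬h -> q); contrapositively O(¬q -> h). Since O(¬q) holds, K gives O(h).
The contrapositive of premise 9 (O(¬w -> ¬h)) is O(h -> w), and O(h) is already established, so O(w).
The contrapositive of premise 3 (O(g -> ¬w)) is O(w -> ¬g), and O(w) is already established, so O(¬g).
Premises 2, 7, 11 do not contribute to this derivation.
So O(¬g) follows.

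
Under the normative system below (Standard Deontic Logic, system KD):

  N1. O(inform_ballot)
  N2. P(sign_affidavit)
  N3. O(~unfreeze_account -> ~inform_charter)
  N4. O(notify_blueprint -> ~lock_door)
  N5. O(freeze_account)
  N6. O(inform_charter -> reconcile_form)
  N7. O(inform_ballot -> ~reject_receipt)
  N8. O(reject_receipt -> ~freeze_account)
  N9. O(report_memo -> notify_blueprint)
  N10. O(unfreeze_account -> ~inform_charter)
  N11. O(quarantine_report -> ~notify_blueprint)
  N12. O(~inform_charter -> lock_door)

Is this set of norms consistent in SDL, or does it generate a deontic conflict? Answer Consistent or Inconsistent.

Premise 8 is O(reject_receipt -> ~freeze_account), but O(reject_receipt) is not derivable from the premises, so it does not yield O(~freeze_account).
So O(~freeze_account) is not derivable, and the apparent clash with O(freeze_account) does not arise.
A world satisfying every obligation exists (e.g. freeze_account=true, inform_ballot=true, inform_charter=false, lock_door=true, notify_blueprint=false, quarantine_report=false, reconcile_form=false, reject_receipt=false, report_memo=false, sign_affidavit=false, unfreeze_account=false); no atom is both obligatory and forbidden, so the set is consistent.

Consistent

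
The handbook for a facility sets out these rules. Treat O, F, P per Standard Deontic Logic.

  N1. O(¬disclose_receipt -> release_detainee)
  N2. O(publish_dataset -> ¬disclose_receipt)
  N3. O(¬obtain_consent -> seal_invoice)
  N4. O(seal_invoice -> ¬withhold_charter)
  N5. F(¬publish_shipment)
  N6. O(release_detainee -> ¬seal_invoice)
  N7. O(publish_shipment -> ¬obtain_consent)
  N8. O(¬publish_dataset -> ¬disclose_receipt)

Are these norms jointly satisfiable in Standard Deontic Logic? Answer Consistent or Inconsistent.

Inconsistent

By case analysis on ¬publish_dataset: premise 8 gives O(¬publish_dataset -> ¬disclose_receipt) and premise 2 gives O(publish_dataset -> ¬disclose_receipt), so O(¬disclose_receipt) either way.
With premise 1, O(¬disclose_receipt -> release_detainee), the K-axiom yields O(release_detainee).
With premise 6, O(release_detainee -> ¬seal_invoice), the K-axiom yields O(¬seal_invoice).
The contrapositive of premise 3 (O(¬obtain_consent -> seal_invoice)) is O(¬seal_invoice -> obtain_consent), and O(¬seal_invoice) is already established, so O(obtain_consent).
Premise 7, O(publish_shipment -> ¬obtain_consent), contraposes to O(obtain_consent -> ¬publish_shipment); with O(obtain_consent) we get O(¬publish_shipment).
But premise 5, F(¬publish_shipment), means O(publish_shipment).
We now have both O(¬publish_shipment) and O(publish_shipment) — publish_shipment is simultaneously obligatory and forbidden, violating the D-axiom.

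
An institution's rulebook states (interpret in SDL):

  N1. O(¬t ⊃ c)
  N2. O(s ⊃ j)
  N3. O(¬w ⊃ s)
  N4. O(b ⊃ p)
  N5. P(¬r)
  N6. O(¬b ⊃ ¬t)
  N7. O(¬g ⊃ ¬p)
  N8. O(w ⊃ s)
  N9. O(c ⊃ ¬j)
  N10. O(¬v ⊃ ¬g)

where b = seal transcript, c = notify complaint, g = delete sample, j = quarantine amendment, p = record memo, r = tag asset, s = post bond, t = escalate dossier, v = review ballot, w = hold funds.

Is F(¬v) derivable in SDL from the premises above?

By case analysis on w: premise 8 gives O(w ⊃ s) and premise 3 gives O(¬w ⊃ s), so O(s) either way.
With premise 2, O(s ⊃ j), the K-axiom yields O(j).
Premise 9 is O(c ⊃ ¬j); contrapositively O(j ⊃ ¬c). Since O(j) holds, K gives O(¬c).
Premise 1, O(¬t ⊃ c), contraposes to O(¬c ⊃ t); with O(¬c) we get O(t).
Premise 6, O(¬b ⊃ ¬t), contraposes to O(t ⊃ b); with O(t) we get O(b).
Premise 4 is O(b ⊃ p); since O(b), deontic closure gives O(p).
The contrapositive of premise 7 (O(¬g ⊃ ¬p)) is O(p ⊃ g), and O(p) is already established, so O(g).
Premise 10, O(¬v ⊃ ¬g), contraposes to O(g ⊃ v); with O(g) we get O(v).
Premise 5 does not contribute to this derivation.
So O(v) holds, i.e. F(¬v). The claim follows.

Yes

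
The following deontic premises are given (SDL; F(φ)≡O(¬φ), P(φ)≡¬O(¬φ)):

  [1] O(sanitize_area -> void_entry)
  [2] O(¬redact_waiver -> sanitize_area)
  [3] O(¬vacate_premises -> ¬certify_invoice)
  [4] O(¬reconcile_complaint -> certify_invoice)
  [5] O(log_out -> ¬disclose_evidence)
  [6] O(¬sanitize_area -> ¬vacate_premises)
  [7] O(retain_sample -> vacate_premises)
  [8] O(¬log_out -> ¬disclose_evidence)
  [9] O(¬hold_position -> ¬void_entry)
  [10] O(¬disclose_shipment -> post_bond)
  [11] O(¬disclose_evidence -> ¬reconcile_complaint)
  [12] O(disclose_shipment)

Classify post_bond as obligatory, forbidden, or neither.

Premise 10 is O(¬disclose_shipment -> post_bond), but O(¬disclose_shipment) is not derivable from the premises, so it does not yield O(post_bond).
No premise or chain of K-axiom applications forces O(post_bond), and none forces O(¬post_bond). So post_bond is neither obligatory nor forbidden under these norms.

Neither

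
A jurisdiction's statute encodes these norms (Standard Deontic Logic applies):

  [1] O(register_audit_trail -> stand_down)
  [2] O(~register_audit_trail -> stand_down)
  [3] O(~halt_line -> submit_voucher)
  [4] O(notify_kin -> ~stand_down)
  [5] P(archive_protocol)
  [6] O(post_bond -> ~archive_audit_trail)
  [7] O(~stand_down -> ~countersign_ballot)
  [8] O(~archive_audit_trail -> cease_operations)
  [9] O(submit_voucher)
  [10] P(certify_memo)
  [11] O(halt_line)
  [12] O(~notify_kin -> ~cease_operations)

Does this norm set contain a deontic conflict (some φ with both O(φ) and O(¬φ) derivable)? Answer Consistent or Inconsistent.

Consistent

Premise 3 is O(~halt_line -> submit_voucher); even if O(submit_voucher) held, inferring O(~halt_line) would be affirming the consequent — invalid.
So O(~halt_line) is not derivable, and the apparent clash with O(halt_line) does not arise.
A world satisfying every obligation exists (e.g. archive_audit_trail=true, archive_protocol=false, cease_operations=false, certify_memo=false, countersign_ballot=false, halt_line=true, notify_kin=false, post_bond=false, register_audit_trail=false, stand_down=true, submit_voucher=true); no atom is both obligatory and forbidden, so the set is consistent.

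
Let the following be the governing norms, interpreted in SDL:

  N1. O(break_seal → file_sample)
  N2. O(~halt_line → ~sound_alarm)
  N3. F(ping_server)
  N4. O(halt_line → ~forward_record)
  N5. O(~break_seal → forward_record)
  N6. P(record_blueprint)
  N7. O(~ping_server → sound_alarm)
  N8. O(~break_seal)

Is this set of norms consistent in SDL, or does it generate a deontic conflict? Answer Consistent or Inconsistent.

Inconsistent

Premise 8 states O(~break_seal) outright.
Premise 5 is O(~break_seal → forward_record); since O(~break_seal), deontic closure gives O(forward_record).
The contrapositive of premise 4 (O(halt_line → ~forward_record)) is O(forward_record → ~halt_line), and O(forward_record) is already established, so O(~halt_line).
Applying K to premise 2 (O(~halt_line → ~sound_alarm)) and O(~halt_line) yields O(~sound_alarm).
The contrapositive of premise 7 (O(~ping_server → sound_alarm)) is O(~sound_alarm → ping_server), and O(~sound_alarm) is already established, so O(ping_server).
Yet premise 3 is F(ping_server), i.e. O(~ping_server).
We now have both O(ping_server) and O(~ping_server) — ping_server is simultaneously obligatory and forbidden, violating the D-axiom.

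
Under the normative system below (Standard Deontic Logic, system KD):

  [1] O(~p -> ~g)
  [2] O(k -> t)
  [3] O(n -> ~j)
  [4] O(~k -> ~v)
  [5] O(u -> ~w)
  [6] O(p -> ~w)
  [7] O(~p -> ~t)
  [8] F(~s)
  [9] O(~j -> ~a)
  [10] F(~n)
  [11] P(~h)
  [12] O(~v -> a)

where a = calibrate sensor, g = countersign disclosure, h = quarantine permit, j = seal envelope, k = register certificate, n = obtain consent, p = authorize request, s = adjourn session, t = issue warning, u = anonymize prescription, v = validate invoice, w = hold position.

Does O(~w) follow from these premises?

Premise 10 is F(~n), i.e. O(n).
From O(n) and premise 3, O(n -> ~j), we obtain O(~j).
Premise 9 is O(~j -> ~a); since O(~j), deontic closure gives O(~a).
Premise 12 is O(~v -> a); contrapositively O(~a -> v). Since O(~a) holds, K gives O(v).
The contrapositive of premise 4 (O(~k -> ~v)) is O(v -> k), and O(v) is already established, so O(k).
Applying K to premise 2 (O(k -> t)) and O(k) yields O(t).
Premise 7 is O(~p -> ~t); contrapositively O(t -> p). Since O(t) holds, K gives O(p).
From O(p) and premise 6, O(p -> ~w), we obtain O(~w).
Premises 1, 5, 8, 11 do not contribute to this derivation.
So O(~w) follows.

Yes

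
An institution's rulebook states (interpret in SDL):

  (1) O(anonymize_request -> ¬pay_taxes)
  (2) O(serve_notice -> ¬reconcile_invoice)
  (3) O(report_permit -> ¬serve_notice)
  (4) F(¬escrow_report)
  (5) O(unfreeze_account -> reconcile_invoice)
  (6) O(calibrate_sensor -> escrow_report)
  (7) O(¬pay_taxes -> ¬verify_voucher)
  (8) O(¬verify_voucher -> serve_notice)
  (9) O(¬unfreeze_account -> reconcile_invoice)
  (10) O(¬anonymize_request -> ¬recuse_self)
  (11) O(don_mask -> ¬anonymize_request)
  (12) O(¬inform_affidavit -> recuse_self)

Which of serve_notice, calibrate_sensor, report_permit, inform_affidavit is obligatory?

inform_affidavit

Premises 5 and 9 are O(unfreeze_account -> reconcile_invoice) and O(¬unfreeze_account -> reconcile_invoice); every ideal world satisfies unfreeze_account or ¬unfreeze_account, so in either case reconcile_invoice holds — hence O(reconcile_invoice).
Premise 2 is O(serve_notice -> ¬reconcile_invoice); contrapositively O(reconcile_invoice -> ¬serve_notice). Since O(reconcile_invoice) holds, K gives O(¬serve_notice).
Premise 8, O(¬verify_voucher -> serve_notice), contraposes to O(¬serve_notice -> verify_voucher); with O(¬serve_notice) we get O(verify_voucher).
Premise 7, O(¬pay_taxes -> ¬verify_voucher), contraposes to O(verify_voucher -> pay_taxes); with O(verify_voucher) we get O(pay_taxes).
Premise 1, O(anonymize_request -> ¬pay_taxes), contraposes to O(pay_taxes -> ¬anonymize_request); with O(pay_taxes) we get O(¬anonymize_request).
Applying K to premise 10 (O(¬anonymize_request -> ¬recuse_self)) and O(¬anonymize_request) yields O(¬recuse_self).
Premise 12 is O(¬inform_affidavit -> recuse_self); contrapositively O(¬recuse_self -> inform_affidavit). Since O(¬recuse_self) holds, K gives O(inform_affidavit).
So O(inform_affidavit) holds — inform_affidavit is obligatory. None of the other listed options is made obligatory by any chain of premises.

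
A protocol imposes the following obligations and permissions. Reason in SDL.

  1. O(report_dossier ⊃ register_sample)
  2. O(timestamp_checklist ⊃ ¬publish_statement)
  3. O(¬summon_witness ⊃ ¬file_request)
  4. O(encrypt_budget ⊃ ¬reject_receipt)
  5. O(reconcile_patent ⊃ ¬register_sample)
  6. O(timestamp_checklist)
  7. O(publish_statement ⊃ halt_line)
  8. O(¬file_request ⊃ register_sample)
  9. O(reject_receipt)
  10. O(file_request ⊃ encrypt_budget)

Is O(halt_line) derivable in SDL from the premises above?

No

Premise 7 is O(publish_statement ⊃ halt_line), but O(publish_statement) is not derivable from the premises, so it does not yield O(halt_line).
No other premise forces O(halt_line). An ideal world satisfying every premise can still have halt_line false, so O(halt_line) is not derivable.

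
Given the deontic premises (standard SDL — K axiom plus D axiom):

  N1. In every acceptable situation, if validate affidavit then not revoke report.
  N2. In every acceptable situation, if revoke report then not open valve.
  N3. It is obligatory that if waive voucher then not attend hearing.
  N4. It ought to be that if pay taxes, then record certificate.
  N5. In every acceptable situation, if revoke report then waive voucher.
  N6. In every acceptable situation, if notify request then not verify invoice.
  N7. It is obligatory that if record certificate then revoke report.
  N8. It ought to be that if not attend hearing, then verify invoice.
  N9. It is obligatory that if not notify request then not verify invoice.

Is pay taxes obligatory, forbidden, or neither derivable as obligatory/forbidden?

Premises 6 and 9 cover both cases: O(notify_request → ¬verify_invoice) and O(¬notify_request → ¬verify_invoice). Since notify_request ∨ ¬notify_request is a tautology, O(¬verify_invoice) follows.
The contrapositive of premise 8 (O(¬attend_hearing → verify_invoice)) is O(¬verify_invoice → attend_hearing), and O(¬verify_invoice) is already established, so O(attend_hearing).
The contrapositive of premise 3 (O(waive_voucher → ¬attend_hearing)) is O(attend_hearing → ¬waive_voucher), and O(attend_hearing) is already established, so O(¬waive_voucher).
Premise 5 is O(revoke_report → waive_voucher); contrapositively O(¬waive_voucher → ¬revoke_report). Since O(¬waive_voucher) holds, K gives O(¬revoke_report).
The contrapositive of premise 7 (O(record_certificate → revoke_report)) is O(¬revoke_report → ¬record_certificate), and O(¬revoke_report) is already established, so O(¬record_certificate).
The contrapositive of premise 4 (O(pay_taxes → record_certificate)) is O(¬record_certificate → ¬pay_taxes), and O(¬record_certificate) is already established, so O(¬pay_taxes).
Premises 1, 2 do not contribute to this derivation.
Thus O(¬pay_taxes), which is F(pay_taxes): pay_taxes is forbidden.

Forbidden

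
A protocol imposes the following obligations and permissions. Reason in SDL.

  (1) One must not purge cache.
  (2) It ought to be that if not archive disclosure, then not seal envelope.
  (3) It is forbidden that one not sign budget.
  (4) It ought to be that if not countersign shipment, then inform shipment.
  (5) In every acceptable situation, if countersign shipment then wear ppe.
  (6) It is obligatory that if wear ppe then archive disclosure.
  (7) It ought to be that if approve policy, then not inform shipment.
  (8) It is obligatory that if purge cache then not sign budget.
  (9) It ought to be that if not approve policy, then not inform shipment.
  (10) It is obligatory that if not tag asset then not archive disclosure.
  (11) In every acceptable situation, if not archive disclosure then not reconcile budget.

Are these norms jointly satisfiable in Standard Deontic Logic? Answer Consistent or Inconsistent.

Consistent

Premise 8 is O(purge_cache → ¬sign_budget), but O(purge_cache) is not derivable from the premises, so it does not yield O(¬sign_budget).
So O(¬sign_budget) is not derivable, and the apparent clash with O(sign_budget) does not arise.
A world satisfying every obligation exists (e.g. approve_policy=false, archive_disclosure=true, countersign_shipment=true, inform_shipment=false, purge_cache=false, reconcile_budget=false, seal_envelope=false, sign_budget=true, tag_asset=true, wear_ppe=true); no atom is both obligatory and forbidden, so the set is consistent.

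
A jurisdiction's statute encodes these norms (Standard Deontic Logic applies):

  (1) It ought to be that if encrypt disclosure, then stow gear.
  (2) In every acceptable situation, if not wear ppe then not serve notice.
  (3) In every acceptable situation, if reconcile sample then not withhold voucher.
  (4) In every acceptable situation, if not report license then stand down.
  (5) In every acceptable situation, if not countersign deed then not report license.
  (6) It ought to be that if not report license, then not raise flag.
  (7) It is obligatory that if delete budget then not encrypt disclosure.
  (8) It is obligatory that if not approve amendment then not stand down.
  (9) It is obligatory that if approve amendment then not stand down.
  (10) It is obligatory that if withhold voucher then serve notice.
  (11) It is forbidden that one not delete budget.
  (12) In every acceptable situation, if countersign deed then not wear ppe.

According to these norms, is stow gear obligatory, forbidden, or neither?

Premise 1 is O(encrypt_disclosure → stow_gear), but O(encrypt_disclosure) is not derivable from the premises, so it does not yield O(stow_gear).
No premise or chain of K-axiom applications forces O(stow_gear), and none forces O(¬stow_gear). So stow_gear is neither obligatory nor forbidden under these norms.

Neither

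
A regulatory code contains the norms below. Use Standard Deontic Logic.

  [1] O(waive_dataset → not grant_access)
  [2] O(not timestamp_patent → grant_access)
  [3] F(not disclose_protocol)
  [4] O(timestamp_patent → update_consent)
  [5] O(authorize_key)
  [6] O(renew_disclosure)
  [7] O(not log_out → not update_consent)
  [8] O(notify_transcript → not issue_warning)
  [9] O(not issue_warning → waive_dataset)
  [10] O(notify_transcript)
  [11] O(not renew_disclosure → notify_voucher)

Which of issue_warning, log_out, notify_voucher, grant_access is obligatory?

log_out

Premise 10 gives O(notify_transcript).
Applying K to premise 8 (O(notify_transcript → not issue_warning)) and O(notify_transcript) yields O(not issue_warning).
With premise 9, O(not issue_warning → waive_dataset), the K-axiom yields O(waive_dataset).
From O(waive_dataset) and premise 1, O(waive_dataset → not grant_access), we obtain O(not grant_access).
The contrapositive of premise 2 (O(not timestamp_patent → grant_access)) is O(not grant_access → timestamp_patent), and O(not grant_access) is already established, so O(timestamp_patent).
With premise 4, O(timestamp_patent → update_consent), the K-axiom yields O(update_consent).
The contrapositive of premise 7 (O(not log_out → not update_consent)) is O(update_consent → log_out), and O(update_consent) is already established, so O(log_out).
So O(log_out) holds — log_out is obligatory. None of the other listed options is made obligatory by any chain of premises.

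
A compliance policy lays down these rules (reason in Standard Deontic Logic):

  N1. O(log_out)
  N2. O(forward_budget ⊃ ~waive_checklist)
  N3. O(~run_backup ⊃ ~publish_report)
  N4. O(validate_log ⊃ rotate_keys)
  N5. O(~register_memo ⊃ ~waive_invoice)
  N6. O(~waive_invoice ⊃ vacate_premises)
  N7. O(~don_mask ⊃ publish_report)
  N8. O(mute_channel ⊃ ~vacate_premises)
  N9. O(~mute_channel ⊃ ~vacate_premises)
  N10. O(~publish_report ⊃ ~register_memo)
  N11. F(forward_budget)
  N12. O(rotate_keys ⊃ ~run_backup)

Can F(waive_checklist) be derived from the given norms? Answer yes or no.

No

Premise 2 is O(forward_budget ⊃ ~waive_checklist), but O(forward_budget) is not derivable from the premises, so it does not yield O(~waive_checklist).
No other premise forces O(~waive_checklist). An ideal world satisfying every premise can still have waive_checklist true, so F(waive_checklist) is not derivable.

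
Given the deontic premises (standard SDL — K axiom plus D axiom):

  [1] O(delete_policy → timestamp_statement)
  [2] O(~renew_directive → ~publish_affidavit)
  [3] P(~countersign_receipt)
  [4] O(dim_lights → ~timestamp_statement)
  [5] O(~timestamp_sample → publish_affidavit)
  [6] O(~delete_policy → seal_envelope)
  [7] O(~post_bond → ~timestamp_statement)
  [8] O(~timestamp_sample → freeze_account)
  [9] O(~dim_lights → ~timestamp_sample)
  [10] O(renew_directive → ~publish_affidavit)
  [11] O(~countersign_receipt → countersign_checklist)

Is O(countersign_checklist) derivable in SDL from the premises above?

Premise 11 is O(~countersign_receipt → countersign_checklist), but O(~countersign_receipt) is not derivable from the premises (the permission P(~countersign_receipt) asserts only ~O(countersign_receipt), not O(~countersign_receipt)), so it does not yield O(countersign_checklist).
No other premise forces O(countersign_checklist). An ideal world satisfying every premise can still have countersign_checklist false, so O(countersign_checklist) is not derivable.

No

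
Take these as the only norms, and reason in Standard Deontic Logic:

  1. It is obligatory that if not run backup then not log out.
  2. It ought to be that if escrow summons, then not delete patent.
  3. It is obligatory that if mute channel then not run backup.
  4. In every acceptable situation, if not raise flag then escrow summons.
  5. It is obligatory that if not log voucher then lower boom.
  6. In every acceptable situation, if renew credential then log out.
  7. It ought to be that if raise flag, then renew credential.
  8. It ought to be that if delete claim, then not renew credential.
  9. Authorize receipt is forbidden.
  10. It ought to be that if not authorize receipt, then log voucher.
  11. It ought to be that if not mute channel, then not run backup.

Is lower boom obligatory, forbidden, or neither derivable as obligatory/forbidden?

Premise 5 is O(¬log_voucher → lower_boom), but O(¬log_voucher) is not derivable from the premises, so it does not yield O(lower_boom).
No premise or chain of K-axiom applications forces O(lower_boom), and none forces O(¬lower_boom). So lower_boom is neither obligatory nor forbidden under these norms.

Neither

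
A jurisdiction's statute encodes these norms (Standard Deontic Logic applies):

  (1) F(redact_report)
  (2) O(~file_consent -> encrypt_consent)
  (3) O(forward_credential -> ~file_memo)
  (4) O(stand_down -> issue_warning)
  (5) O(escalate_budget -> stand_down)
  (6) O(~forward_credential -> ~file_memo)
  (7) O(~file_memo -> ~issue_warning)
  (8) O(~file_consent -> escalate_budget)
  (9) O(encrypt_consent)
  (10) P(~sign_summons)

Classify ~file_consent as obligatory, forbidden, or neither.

Premises 6 and 3 are O(~forward_credential -> ~file_memo) and O(forward_credential -> ~file_memo); every ideal world satisfies ~forward_credential or forward_credential, so in either case ~file_memo holds — hence O(~file_memo).
Applying K to premise 7 (O(~file_memo -> ~issue_warning)) and O(~file_memo) yields O(~issue_warning).
Premise 4, O(stand_down -> issue_warning), contraposes to O(~issue_warning -> ~stand_down); with O(~issue_warning) we get O(~stand_down).
The contrapositive of premise 5 (O(escalate_budget -> stand_down)) is O(~stand_down -> ~escalate_budget), and O(~stand_down) is already established, so O(~escalate_budget).
The contrapositive of premise 8 (O(~file_consent -> escalate_budget)) is O(~escalate_budget -> file_consent), and O(~escalate_budget) is already established, so O(file_consent).
Premises 1, 2, 9, 10 do not contribute to this derivation.
Thus O(file_consent), which is F(~file_consent): ~file_consent is forbidden.

Forbidden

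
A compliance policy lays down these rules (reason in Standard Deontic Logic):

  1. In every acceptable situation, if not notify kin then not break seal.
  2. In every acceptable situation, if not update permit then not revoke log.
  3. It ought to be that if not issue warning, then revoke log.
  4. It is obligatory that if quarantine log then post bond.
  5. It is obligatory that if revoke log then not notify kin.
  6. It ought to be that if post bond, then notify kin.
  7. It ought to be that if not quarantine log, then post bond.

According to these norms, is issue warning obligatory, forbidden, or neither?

Obligatory

By case analysis on quarantine_log: premise 4 gives O(quarantine_log → post_bond) and premise 7 gives O(¬quarantine_log → post_bond), so O(post_bond) either way.
With premise 6, O(post_bond → notify_kin), the K-axiom yields O(notify_kin).
The contrapositive of premise 5 (O(revoke_log → ¬notify_kin)) is O(notify_kin → ¬revoke_log), and O(notify_kin) is already established, so O(¬revoke_log).
Premise 3 is O(¬issue_warning → revoke_log); contrapositively O(¬revoke_log → issue_warning). Since O(¬revoke_log) holds, K gives O(issue_warning).
Premises 1, 2 do not contribute to this derivation.
Hence issue_warning is obligatory.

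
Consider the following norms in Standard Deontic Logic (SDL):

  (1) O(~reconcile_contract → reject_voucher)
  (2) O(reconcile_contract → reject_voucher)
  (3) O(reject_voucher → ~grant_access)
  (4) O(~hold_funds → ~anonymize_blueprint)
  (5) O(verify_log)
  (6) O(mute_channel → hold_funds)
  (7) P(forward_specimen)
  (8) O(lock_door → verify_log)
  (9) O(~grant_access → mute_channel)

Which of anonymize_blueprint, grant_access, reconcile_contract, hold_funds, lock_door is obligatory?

hold_funds

Premises 1 and 2 cover both cases: O(~reconcile_contract → reject_voucher) and O(reconcile_contract → reject_voucher). Since ~reconcile_contract ∨ reconcile_contract is a tautology, O(reject_voucher) follows.
Premise 3 is O(reject_voucher → ~grant_access); since O(reject_voucher), deontic closure gives O(~grant_access).
Premise 9 is O(~grant_access → mute_channel); since O(~grant_access), deontic closure gives O(mute_channel).
With premise 6, O(mute_channel → hold_funds), the K-axiom yields O(hold_funds).
So O(hold_funds) holds — hold_funds is obligatory. None of the other listed options is made obligatory by any chain of premises.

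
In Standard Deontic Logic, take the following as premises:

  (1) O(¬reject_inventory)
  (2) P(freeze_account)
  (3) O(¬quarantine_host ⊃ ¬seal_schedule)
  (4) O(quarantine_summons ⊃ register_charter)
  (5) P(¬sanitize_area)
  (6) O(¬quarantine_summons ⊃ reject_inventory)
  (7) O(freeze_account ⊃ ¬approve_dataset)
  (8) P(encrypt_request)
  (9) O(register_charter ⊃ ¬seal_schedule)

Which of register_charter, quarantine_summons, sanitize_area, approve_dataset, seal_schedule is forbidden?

Premise 1 states O(¬reject_inventory) outright.
Premise 6, O(¬quarantine_summons ⊃ reject_inventory), contraposes to O(¬reject_inventory ⊃ quarantine_summons); with O(¬reject_inventory) we get O(quarantine_summons).
Applying K to premise 4 (O(quarantine_summons ⊃ register_charter)) and O(quarantine_summons) yields O(register_charter).
From O(register_charter) and premise 9, O(register_charter ⊃ ¬seal_schedule), we obtain O(¬seal_schedule).
So O(¬seal_schedule) holds, i.e. seal_schedule is forbidden. None of the other listed options is forbidden under the premises.

seal_schedule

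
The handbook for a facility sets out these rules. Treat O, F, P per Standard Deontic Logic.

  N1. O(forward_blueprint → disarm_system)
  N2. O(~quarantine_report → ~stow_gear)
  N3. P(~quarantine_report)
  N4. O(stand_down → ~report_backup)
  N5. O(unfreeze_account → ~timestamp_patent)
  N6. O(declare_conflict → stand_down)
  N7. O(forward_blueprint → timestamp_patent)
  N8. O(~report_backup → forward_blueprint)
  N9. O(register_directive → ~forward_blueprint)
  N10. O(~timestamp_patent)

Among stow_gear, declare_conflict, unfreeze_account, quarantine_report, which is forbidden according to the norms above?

declare_conflict

Premise 10 states O(~timestamp_patent) outright.
Premise 7 is O(forward_blueprint → timestamp_patent); contrapositively O(~timestamp_patent → ~forward_blueprint). Since O(~timestamp_patent) holds, K gives O(~forward_blueprint).
Premise 8, O(~report_backup → forward_blueprint), contraposes to O(~forward_blueprint → report_backup); with O(~forward_blueprint) we get O(report_backup).
The contrapositive of premise 4 (O(stand_down → ~report_backup)) is O(report_backup → ~stand_down), and O(report_backup) is already established, so O(~stand_down).
Premise 6, O(declare_conflict → stand_down), contraposes to O(~stand_down → ~declare_conflict); with O(~stand_down) we get O(~declare_conflict).
So O(~declare_conflict) holds, i.e. declare_conflict is forbidden. None of the other listed options is forbidden under the premises.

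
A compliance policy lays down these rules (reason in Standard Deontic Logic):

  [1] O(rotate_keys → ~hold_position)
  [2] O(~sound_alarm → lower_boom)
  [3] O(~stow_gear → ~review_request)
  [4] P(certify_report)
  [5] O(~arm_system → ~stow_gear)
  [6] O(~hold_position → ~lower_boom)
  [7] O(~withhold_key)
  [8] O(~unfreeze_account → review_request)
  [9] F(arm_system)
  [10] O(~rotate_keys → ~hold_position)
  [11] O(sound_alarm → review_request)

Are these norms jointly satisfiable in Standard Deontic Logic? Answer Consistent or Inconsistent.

By case analysis on rotate_keys: premise 1 gives O(rotate_keys → ~hold_position) and premise 10 gives O(~rotate_keys → ~hold_position), so O(~hold_position) either way.
With premise 6, O(~hold_position → ~lower_boom), the K-axiom yields O(~lower_boom).
Premise 2, O(~sound_alarm → lower_boom), contraposes to O(~lower_boom → sound_alarm); with O(~lower_boom) we get O(sound_alarm).
From O(sound_alarm) and premise 11, O(sound_alarm → review_request), we obtain O(review_request).
The contrapositive of premise 3 (O(~stow_gear → ~review_request)) is O(review_request → stow_gear), and O(review_request) is already established, so O(stow_gear).
The contrapositive of premise 5 (O(~arm_system → ~stow_gear)) is O(stow_gear → arm_system), and O(stow_gear) is already established, so O(arm_system).
Yet premise 9 is F(arm_system), i.e. O(~arm_system).
We now have both O(arm_system) and O(~arm_system) — arm_system is simultaneously obligatory and forbidden, violating the D-axiom.

Inconsistent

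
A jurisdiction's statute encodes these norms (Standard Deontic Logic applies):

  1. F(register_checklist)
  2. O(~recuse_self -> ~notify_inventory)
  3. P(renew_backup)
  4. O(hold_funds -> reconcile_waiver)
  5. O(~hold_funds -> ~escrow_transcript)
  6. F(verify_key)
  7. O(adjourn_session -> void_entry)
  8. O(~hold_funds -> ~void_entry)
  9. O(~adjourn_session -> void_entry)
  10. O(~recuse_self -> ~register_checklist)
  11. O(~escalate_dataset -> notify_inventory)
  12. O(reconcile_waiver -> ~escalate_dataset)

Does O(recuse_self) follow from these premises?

By case analysis on ~adjourn_session: premise 9 gives O(~adjourn_session -> void_entry) and premise 7 gives O(adjourn_session -> void_entry), so O(void_entry) either way.
Premise 8 is O(~hold_funds -> ~void_entry); contrapositively O(void_entry -> hold_funds). Since O(void_entry) holds, K gives O(hold_funds).
Applying K to premise 4 (O(hold_funds -> reconcile_waiver)) and O(hold_funds) yields O(reconcile_waiver).
With premise 12, O(reconcile_waiver -> ~escalate_dataset), the K-axiom yields O(~escalate_dataset).
With premise 11, O(~escalate_dataset -> notify_inventory), the K-axiom yields O(notify_inventory).
Premise 2, O(~recuse_self -> ~notify_inventory), contraposes to O(notify_inventory -> recuse_self); with O(notify_inventory) we get O(recuse_self).
Premises 1, 3, 5, 6, 10 do not contribute to this derivation.
So O(recuse_self) follows.

Yes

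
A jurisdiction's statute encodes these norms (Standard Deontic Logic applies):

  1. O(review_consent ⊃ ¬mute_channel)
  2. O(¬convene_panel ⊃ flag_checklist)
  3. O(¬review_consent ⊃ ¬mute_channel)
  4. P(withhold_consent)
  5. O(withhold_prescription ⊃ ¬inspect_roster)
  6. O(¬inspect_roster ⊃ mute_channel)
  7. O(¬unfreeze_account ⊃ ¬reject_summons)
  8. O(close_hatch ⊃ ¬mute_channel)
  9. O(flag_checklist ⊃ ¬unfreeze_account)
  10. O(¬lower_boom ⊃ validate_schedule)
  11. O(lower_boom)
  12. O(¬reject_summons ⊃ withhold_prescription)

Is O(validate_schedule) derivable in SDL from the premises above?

Premise 10 is O(¬lower_boom ⊃ validate_schedule), but O(¬lower_boom) is not derivable from the premises, so it does not yield O(validate_schedule).
No other premise forces O(validate_schedule). An ideal world satisfying every premise can still have validate_schedule false, so O(validate_schedule) is not derivable.

No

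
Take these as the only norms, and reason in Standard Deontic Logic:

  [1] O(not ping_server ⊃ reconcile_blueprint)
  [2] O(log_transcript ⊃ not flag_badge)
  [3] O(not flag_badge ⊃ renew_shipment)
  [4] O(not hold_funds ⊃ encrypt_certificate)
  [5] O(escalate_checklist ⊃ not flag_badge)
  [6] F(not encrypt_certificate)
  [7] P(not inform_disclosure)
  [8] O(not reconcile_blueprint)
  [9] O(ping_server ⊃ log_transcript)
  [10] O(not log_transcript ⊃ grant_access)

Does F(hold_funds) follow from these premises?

Premise 4 is O(not hold_funds ⊃ encrypt_certificate); even if O(encrypt_certificate) held, inferring O(not hold_funds) would be affirming the consequent — invalid.
No other premise forces O(not hold_funds). An ideal world satisfying every premise can still have hold_funds true, so F(hold_funds) is not derivable.

No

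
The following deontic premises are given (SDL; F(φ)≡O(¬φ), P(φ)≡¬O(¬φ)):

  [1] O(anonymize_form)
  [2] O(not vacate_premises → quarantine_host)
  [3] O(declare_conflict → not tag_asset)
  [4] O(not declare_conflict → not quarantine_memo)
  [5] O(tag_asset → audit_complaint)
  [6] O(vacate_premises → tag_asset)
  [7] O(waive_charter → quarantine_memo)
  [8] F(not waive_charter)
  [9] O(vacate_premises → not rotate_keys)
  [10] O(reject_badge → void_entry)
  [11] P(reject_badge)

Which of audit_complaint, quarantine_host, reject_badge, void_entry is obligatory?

quarantine_host

Premise 8, F(not waive_charter), is equivalent to O(waive_charter).
From O(waive_charter) and premise 7, O(waive_charter → quarantine_memo), we obtain O(quarantine_memo).
Premise 4 is O(not declare_conflict → not quarantine_memo); contrapositively O(quarantine_memo → declare_conflict). Since O(quarantine_memo) holds, K gives O(declare_conflict).
With premise 3, O(declare_conflict → not tag_asset), the K-axiom yields O(not tag_asset).
The contrapositive of premise 6 (O(vacate_premises → tag_asset)) is O(not tag_asset → not vacate_premises), and O(not tag_asset) is already established, so O(not vacate_premises).
From O(not vacate_premises) and premise 2, O(not vacate_premises → quarantine_host), we obtain O(quarantine_host).
So O(quarantine_host) holds — quarantine_host is obligatory. None of the other listed options is made obligatory by any chain of premises.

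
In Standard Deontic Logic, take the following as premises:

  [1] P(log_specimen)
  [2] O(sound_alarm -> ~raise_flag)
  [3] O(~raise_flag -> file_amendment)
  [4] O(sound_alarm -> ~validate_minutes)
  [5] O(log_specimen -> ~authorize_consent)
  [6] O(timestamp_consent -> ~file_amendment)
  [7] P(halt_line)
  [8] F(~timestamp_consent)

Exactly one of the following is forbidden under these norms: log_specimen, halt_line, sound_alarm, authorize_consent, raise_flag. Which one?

sound_alarm

Premise 8 is F(~timestamp_consent), i.e. O(timestamp_consent).
Applying K to premise 6 (O(timestamp_consent -> ~file_amendment)) and O(timestamp_consent) yields O(~file_amendment).
Premise 3 is O(~raise_flag -> file_amendment); contrapositively O(~file_amendment -> raise_flag). Since O(~file_amendment) holds, K gives O(raise_flag).
The contrapositive of premise 2 (O(sound_alarm -> ~raise_flag)) is O(raise_flag -> ~sound_alarm), and O(raise_flag) is already established, so O(~sound_alarm).
So O(~sound_alarm) holds, i.e. sound_alarm is forbidden. None of the other listed options is forbidden under the premises.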